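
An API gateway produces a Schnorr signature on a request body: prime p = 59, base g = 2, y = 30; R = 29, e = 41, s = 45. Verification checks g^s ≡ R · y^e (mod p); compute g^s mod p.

Squares mod 59: 2^1≡2, 2^2≡4, 2^4≡16, 2^8≡20, 2^16≡46, 2^32≡51
45 = 32 + 8 + 4 + 1, so 2^45 ≡ 51·20·16·2 ≡ 13 (mod 59)

13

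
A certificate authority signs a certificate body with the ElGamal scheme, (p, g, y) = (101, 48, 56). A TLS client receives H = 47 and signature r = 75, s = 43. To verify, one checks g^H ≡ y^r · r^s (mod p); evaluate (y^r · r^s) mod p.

34

Squares mod 101: 56^1≡56, 56^2≡5, 56^4≡25, 56^8≡19, 56^16≡58, 56^32≡31, 56^64≡52
75 = 64 + 8 + 2 + 1, so 56^75 ≡ 52·19·5·56 ≡ 1 (mod 101)
Squares mod 101: 75^1≡75, 75^2≡70, 75^4≡52, 75^8≡78, 75^16≡24, 75^32≡71
43 = 32 + 8 + 2 + 1, so 75^43 ≡ 71·78·70·75 ≡ 34 (mod 101)
y^r · r^s ≡ 1·34 = 34 ≡ 34 (mod 101)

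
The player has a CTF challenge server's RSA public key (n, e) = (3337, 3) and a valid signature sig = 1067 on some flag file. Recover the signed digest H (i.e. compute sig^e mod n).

2990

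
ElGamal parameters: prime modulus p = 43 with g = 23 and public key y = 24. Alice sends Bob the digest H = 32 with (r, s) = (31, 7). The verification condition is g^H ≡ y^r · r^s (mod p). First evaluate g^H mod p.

Squares mod 43: 23^1≡23, 23^2≡13, 23^4≡40, 23^8≡9, 23^16≡38, 23^32≡25
23^32 ≡ 25 (mod 43)

25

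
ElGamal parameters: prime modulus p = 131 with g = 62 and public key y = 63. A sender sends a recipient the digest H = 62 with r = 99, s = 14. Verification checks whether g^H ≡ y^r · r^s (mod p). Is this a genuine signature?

Left side g^H mod p:
Squares mod 131: 62^1≡62, 62^2≡45, 62^4≡60, 62^8≡63, 62^16≡39, 62^32≡80
62 = 32 + 16 + 8 + 4 + 2, so 62^62 ≡ 80·39·63·60·45 ≡ 84 (mod 131)
Right side y^r · r^s mod p:
Squares mod 131: 63^1≡63, 63^2≡39, 63^4≡80, 63^8≡112, 63^16≡99, 63^32≡107, 63^64≡52
99 = 64 + 32 + 2 + 1, so 63^99 ≡ 52·107·39·63 ≡ 112 (mod 131)
Squares mod 131: 99^1≡99, 99^2≡107, 99^4≡52, 99^8≡84
14 = 8 + 4 + 2, so 99^14 ≡ 84·52·107 ≡ 99 (mod 131)
112·99 = 11088 ≡ 84 (mod 131)
84 ≡ 84 (mod 131), so the signature is genuine.

genuine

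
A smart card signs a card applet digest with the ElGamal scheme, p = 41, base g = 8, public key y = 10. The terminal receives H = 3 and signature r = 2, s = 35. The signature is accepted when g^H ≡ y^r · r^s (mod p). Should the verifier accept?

Left side g^H mod p:
8^2 = 64 ≡ 23
3 = 2 + 1, so 8^3 ≡ 23·8 ≡ 20 (mod 41)
Right side y^r · r^s mod p:
10^2 = 100 ≡ 18
2^2 = 4
2^4 ≡ 4^2 = 16
2^8 ≡ 16^2 = 256 ≡ 10
2^16 ≡ 10^2 = 100 ≡ 18
2^32 ≡ 18^2 = 324 ≡ 37
35 = 32 + 2 + 1, so 2^35 ≡ 37·4·2 ≡ 9 (mod 41)
18·9 = 162 ≡ 39 (mod 41)
20 ≠ 39, so verification fails.

reject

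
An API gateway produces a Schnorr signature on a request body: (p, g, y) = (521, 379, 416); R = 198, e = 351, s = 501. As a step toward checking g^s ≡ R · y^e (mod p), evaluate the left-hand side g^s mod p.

379^2 = 143641 ≡ 366
379^4 ≡ 366^2 = 133956 ≡ 59
379^8 ≡ 59^2 = 3481 ≡ 355
379^16 ≡ 355^2 = 126025 ≡ 464
379^32 ≡ 464^2 = 215296 ≡ 123
379^64 ≡ 123^2 = 15129 ≡ 20
379^128 ≡ 20^2 = 400
379^256 ≡ 400^2 = 160000 ≡ 53
501 = 256 + 128 + 64 + 32 + 16 + 4 + 1, so 379^501 ≡ 53·400·20·123·464·59·379 ≡ 260 (mod 521)

260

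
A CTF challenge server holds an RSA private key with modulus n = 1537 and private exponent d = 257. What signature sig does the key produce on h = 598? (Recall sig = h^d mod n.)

h^2 ≡ 598^2 = 357604 ≡ 1020
h^4 ≡ 1020^2 = 1040400 ≡ 1388
h^8 ≡ 1388^2 = 1926544 ≡ 683
h^16 ≡ 683^2 = 466489 ≡ 778
h^32 ≡ 778^2 = 605284 ≡ 1243
h^64 ≡ 1243^2 = 1545049 ≡ 364
h^128 ≡ 364^2 = 132496 ≡ 314
h^256 ≡ 314^2 = 98596 ≡ 228
257 = 256 + 1, so h^257 ≡ 228·598 ≡ 1088 (mod 1537)

1088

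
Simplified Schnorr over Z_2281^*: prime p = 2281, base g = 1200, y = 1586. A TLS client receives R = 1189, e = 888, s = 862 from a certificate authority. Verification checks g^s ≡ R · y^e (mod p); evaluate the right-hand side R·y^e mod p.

1586^2 = 2515396 ≡ 1734
1586^4 ≡ 1734^2 = 3006756 ≡ 398
1586^8 ≡ 398^2 = 158404 ≡ 1015
1586^16 ≡ 1015^2 = 1030225 ≡ 1494
1586^32 ≡ 1494^2 = 2232036 ≡ 1218
1586^64 ≡ 1218^2 = 1483524 ≡ 874
1586^128 ≡ 874^2 = 763876 ≡ 2022
1586^256 ≡ 2022^2 = 4088484 ≡ 932
1586^512 ≡ 932^2 = 868624 ≡ 1844
888 = 512 + 256 + 64 + 32 + 16 + 8, so 1586^888 ≡ 1844·932·874·1218·1494·1015 ≡ 2022 (mod 2281)
R · y^e ≡ 1189·2022 = 2404158 ≡ 2265 (mod 2281)

2265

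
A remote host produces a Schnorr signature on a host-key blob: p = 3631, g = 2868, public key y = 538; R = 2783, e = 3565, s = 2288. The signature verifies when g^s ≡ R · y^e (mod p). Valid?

no

g^s mod p:
2868^2 = 8225424 ≡ 1209
2868^4 ≡ 1209^2 = 1461681 ≡ 2019
2868^8 ≡ 2019^2 = 4076361 ≡ 2379
2868^16 ≡ 2379^2 = 5659641 ≡ 2543
2868^32 ≡ 2543^2 = 6466849 ≡ 38
2868^64 ≡ 38^2 = 1444
2868^128 ≡ 1444^2 = 2085136 ≡ 942
2868^256 ≡ 942^2 = 887364 ≡ 1400
2868^512 ≡ 1400^2 = 1960000 ≡ 2891
2868^1024 ≡ 2891^2 = 8357881 ≡ 2950
2868^2048 ≡ 2950^2 = 8702500 ≡ 2624
2288 = 2048 + 128 + 64 + 32 + 16, so 2868^2288 ≡ 2624·942·1444·38·2543 ≡ 2604 (mod 3631)
R · y^e mod p:
538^2 = 289444 ≡ 2595
538^4 ≡ 2595^2 = 6734025 ≡ 2151
538^8 ≡ 2151^2 = 4626801 ≡ 907
538^16 ≡ 907^2 = 822649 ≡ 2043
538^32 ≡ 2043^2 = 4173849 ≡ 1830
538^64 ≡ 1830^2 = 3348900 ≡ 1118
538^128 ≡ 1118^2 = 1249924 ≡ 860
538^256 ≡ 860^2 = 739600 ≡ 2507
538^512 ≡ 2507^2 = 6285049 ≡ 3419
538^1024 ≡ 3419^2 = 11689561 ≡ 1372
538^2048 ≡ 1372^2 = 1882384 ≡ 1526
3565 = 2048 + 1024 + 256 + 128 + 64 + 32 + 8 + 4 + 1, so 538^3565 ≡ 1526·1372·2507·860·1118·1830·907·2151·538 ≡ 3467 (mod 3631)
2783·3467 = 9648661 ≡ 1094 (mod 3631)
2604 ≠ 1094; the check fails.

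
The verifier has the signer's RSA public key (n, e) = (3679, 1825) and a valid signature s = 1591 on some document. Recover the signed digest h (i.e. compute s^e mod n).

s^2 ≡ 1591^2 = 2531281 ≡ 129
s^4 ≡ 129^2 = 16641 ≡ 1925
s^8 ≡ 1925^2 = 3705625 ≡ 872
s^16 ≡ 872^2 = 760384 ≡ 2510
s^32 ≡ 2510^2 = 6300100 ≡ 1652
s^64 ≡ 1652^2 = 2729104 ≡ 2965
s^128 ≡ 2965^2 = 8791225 ≡ 2094
s^256 ≡ 2094^2 = 4384836 ≡ 3147
s^512 ≡ 3147^2 = 9903609 ≡ 3420
s^1024 ≡ 3420^2 = 11696400 ≡ 859
1825 = 1024 + 512 + 256 + 32 + 1, so s^1825 ≡ 859·3420·3147·1652·1591 ≡ 1292 (mod 3679)

1292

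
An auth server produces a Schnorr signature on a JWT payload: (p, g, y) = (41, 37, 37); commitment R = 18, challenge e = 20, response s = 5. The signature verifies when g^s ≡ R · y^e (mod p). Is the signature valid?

invalid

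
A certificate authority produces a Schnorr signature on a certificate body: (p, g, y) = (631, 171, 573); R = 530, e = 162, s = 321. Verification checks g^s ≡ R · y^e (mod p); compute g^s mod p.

506

Squares mod 631: 171^1≡171, 171^2≡215, 171^4≡162, 171^8≡373, 171^16≡309, 171^32≡200, 171^64≡247, 171^128≡433, 171^256≡82
321 = 256 + 64 + 1, so 171^321 ≡ 82·247·171 ≡ 506 (mod 631)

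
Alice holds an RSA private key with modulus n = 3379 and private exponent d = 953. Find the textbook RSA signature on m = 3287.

m^2 ≡ 3287^2 = 10804369 ≡ 1706
m^4 ≡ 1706^2 = 2910436 ≡ 1117
m^8 ≡ 1117^2 = 1247689 ≡ 838
m^16 ≡ 838^2 = 702244 ≡ 2791
m^32 ≡ 2791^2 = 7789681 ≡ 1086
m^64 ≡ 1086^2 = 1179396 ≡ 125
m^128 ≡ 125^2 = 15625 ≡ 2109
m^256 ≡ 2109^2 = 4447881 ≡ 1117
m^512 ≡ 1117^2 = 1247689 ≡ 838
953 = 512 + 256 + 128 + 32 + 16 + 8 + 1, so m^953 ≡ 838·1117·2109·1086·2791·838·3287 ≡ 32 (mod 3379)

32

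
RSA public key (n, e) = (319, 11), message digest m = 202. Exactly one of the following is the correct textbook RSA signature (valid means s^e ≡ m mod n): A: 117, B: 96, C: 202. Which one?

C

Candidate A: Squares mod 319: 117^1≡117, 117^2≡291, 117^4≡146, 117^8≡262; 11 = 8 + 2 + 1, so 117^11 ≡ 262·291·117 ≡ 117 (mod 319)
Candidate B: Squares mod 319: 96^1≡96, 96^2≡284, 96^4≡268, 96^8≡49; 11 = 8 + 2 + 1, so 96^11 ≡ 49·284·96 ≡ 283 (mod 319)
Candidate C: Squares mod 319: 202^1≡202, 202^2≡291, 202^4≡146, 202^8≡262; 11 = 8 + 2 + 1, so 202^11 ≡ 262·291·202 ≡ 202 (mod 319)
  → matches m = 202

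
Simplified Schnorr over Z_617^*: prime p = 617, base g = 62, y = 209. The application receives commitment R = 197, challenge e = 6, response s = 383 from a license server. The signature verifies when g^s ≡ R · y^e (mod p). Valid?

yes

g^s mod p:
62^383 mod 617 = 126
R · y^e mod p:
209^6 mod 617 = 555
197·555 = 109335 ≡ 126 (mod 617)
126 ≡ 126 (mod 617); signature holds.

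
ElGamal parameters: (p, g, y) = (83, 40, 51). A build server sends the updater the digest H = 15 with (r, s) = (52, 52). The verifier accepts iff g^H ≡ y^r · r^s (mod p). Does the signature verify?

does not verify

Left side g^H mod p:
Squares mod 83: 40^1≡40, 40^2≡23, 40^4≡31, 40^8≡48
15 = 8 + 4 + 2 + 1, so 40^15 ≡ 48·31·23·40 ≡ 41 (mod 83)
Right side y^r · r^s mod p:
Squares mod 83: 51^1≡51, 51^2≡28, 51^4≡37, 51^8≡41, 51^16≡21, 51^32≡26
52 = 32 + 16 + 4, so 51^52 ≡ 26·21·37 ≡ 33 (mod 83)
Squares mod 83: 52^1≡52, 52^2≡48, 52^4≡63, 52^8≡68, 52^16≡59, 52^32≡78
52 = 32 + 16 + 4, so 52^52 ≡ 78·59·63 ≡ 7 (mod 83)
33·7 = 231 ≡ 65 (mod 83)
41 ≠ 65, so verification fails.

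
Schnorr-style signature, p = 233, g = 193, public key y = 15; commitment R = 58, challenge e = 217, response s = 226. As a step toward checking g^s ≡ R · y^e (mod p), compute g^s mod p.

113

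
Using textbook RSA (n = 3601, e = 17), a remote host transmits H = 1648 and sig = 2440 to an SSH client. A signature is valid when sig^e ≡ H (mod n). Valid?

no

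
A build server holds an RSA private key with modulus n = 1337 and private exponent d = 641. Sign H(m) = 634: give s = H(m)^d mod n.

1269

(H(m))^641 mod 1337 = 1269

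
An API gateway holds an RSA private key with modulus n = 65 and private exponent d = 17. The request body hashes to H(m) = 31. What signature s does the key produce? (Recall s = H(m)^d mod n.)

31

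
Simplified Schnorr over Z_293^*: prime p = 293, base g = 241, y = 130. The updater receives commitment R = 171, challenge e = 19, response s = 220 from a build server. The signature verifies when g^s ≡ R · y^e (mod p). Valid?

yes

g^s mod p:
Squares mod 293: 241^1≡241, 241^2≡67, 241^4≡94, 241^8≡46, 241^16≡65, 241^32≡123, 241^64≡186, 241^128≡22
220 = 128 + 64 + 16 + 8 + 4, so 241^220 ≡ 22·186·65·46·94 ≡ 149 (mod 293)
R · y^e mod p:
Squares mod 293: 130^1≡130, 130^2≡199, 130^4≡46, 130^8≡65, 130^16≡123
19 = 16 + 2 + 1, so 130^19 ≡ 123·199·130 ≡ 30 (mod 293)
171·30 = 5130 ≡ 149 (mod 293)
149 ≡ 149 (mod 293); signature holds.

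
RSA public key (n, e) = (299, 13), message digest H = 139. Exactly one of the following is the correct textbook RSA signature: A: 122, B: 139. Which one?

B

Candidate A: 122^2 = 14884 ≡ 233; 122^4 ≡ 233^2 = 54289 ≡ 170; 122^8 ≡ 170^2 = 28900 ≡ 196; 13 = 8 + 4 + 1, so 122^13 ≡ 196·170·122 ≡ 135 (mod 299)
Candidate B: 139^2 = 19321 ≡ 185; 139^4 ≡ 185^2 = 34225 ≡ 139; 139^8 ≡ 139^2 = 19321 ≡ 185; 13 = 8 + 4 + 1, so 139^13 ≡ 185·139·139 ≡ 139 (mod 299)
  → matches H = 139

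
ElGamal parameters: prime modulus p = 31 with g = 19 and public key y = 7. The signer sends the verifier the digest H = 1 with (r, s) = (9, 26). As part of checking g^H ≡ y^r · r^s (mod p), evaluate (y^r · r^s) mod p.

19

7^2 = 49 ≡ 18
7^4 ≡ 18^2 = 324 ≡ 14
7^8 ≡ 14^2 = 196 ≡ 10
9 = 8 + 1, so 7^9 ≡ 10·7 ≡ 8 (mod 31)
9^2 = 81 ≡ 19
9^4 ≡ 19^2 = 361 ≡ 20
9^8 ≡ 20^2 = 400 ≡ 28
9^16 ≡ 28^2 = 784 ≡ 9
26 = 16 + 8 + 2, so 9^26 ≡ 9·28·19 ≡ 14 (mod 31)
y^r · r^s ≡ 8·14 = 112 ≡ 19 (mod 31)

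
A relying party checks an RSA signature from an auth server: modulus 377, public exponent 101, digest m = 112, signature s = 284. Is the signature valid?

s^101 mod 377 = 306
s^101 mod 377 = 306, but m = 112.

invalid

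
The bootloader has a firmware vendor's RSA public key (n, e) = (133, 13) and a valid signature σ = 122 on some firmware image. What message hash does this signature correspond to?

σ^2 ≡ 122^2 = 14884 ≡ 121
σ^4 ≡ 121^2 = 14641 ≡ 11
σ^8 ≡ 11^2 = 121
13 = 8 + 4 + 1, so σ^13 ≡ 121·11·122 ≡ 122 (mod 133)

122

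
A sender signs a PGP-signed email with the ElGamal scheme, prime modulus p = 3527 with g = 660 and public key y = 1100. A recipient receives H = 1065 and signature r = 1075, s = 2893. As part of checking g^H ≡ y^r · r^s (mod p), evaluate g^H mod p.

660^2 = 435600 ≡ 1779
660^4 ≡ 1779^2 = 3164841 ≡ 1122
660^8 ≡ 1122^2 = 1258884 ≡ 3272
660^16 ≡ 3272^2 = 10705984 ≡ 1539
660^32 ≡ 1539^2 = 2368521 ≡ 1904
660^64 ≡ 1904^2 = 3625216 ≡ 2987
660^128 ≡ 2987^2 = 8922169 ≡ 2386
660^256 ≡ 2386^2 = 5692996 ≡ 418
660^512 ≡ 418^2 = 174724 ≡ 1901
660^1024 ≡ 1901^2 = 3613801 ≡ 2153
1065 = 1024 + 32 + 8 + 1, so 660^1065 ≡ 2153·1904·3272·660 ≡ 3120 (mod 3527)

3120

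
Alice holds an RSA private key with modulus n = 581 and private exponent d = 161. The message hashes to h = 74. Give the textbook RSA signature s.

226

h^2 ≡ 74^2 = 5476 ≡ 247
h^4 ≡ 247^2 = 61009 ≡ 4
h^8 ≡ 4^2 = 16
h^16 ≡ 16^2 = 256
h^32 ≡ 256^2 = 65536 ≡ 464
h^64 ≡ 464^2 = 215296 ≡ 326
h^128 ≡ 326^2 = 106276 ≡ 534
161 = 128 + 32 + 1, so h^161 ≡ 534·464·74 ≡ 226 (mod 581)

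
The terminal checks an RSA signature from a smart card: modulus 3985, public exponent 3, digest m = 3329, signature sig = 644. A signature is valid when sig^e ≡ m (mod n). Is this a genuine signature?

sig^2 ≡ 644^2 = 414736 ≡ 296
3 = 2 + 1, so sig^3 ≡ 296·644 ≡ 3329 (mod 3985)
sig^3 mod 3985 = 3329 matches m.

genuine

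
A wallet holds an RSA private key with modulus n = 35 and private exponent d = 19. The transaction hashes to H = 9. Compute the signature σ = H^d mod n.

9

H^2 ≡ 9^2 = 81 ≡ 11
H^4 ≡ 11^2 = 121 ≡ 16
H^8 ≡ 16^2 = 256 ≡ 11
H^16 ≡ 11^2 = 121 ≡ 16
19 = 16 + 2 + 1, so H^19 ≡ 16·11·9 ≡ 9 (mod 35)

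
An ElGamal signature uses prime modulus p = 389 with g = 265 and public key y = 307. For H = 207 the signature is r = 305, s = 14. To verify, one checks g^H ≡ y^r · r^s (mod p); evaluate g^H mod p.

265^2 = 70225 ≡ 205
265^4 ≡ 205^2 = 42025 ≡ 13
265^8 ≡ 13^2 = 169
265^16 ≡ 169^2 = 28561 ≡ 164
265^32 ≡ 164^2 = 26896 ≡ 55
265^64 ≡ 55^2 = 3025 ≡ 302
265^128 ≡ 302^2 = 91204 ≡ 178
207 = 128 + 64 + 8 + 4 + 2 + 1, so 265^207 ≡ 178·302·169·13·205·265 ≡ 128 (mod 389)

128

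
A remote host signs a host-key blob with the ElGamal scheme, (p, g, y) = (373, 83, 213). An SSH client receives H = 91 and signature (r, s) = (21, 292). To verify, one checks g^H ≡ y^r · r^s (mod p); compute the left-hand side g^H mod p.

Squares mod 373: 83^1≡83, 83^2≡175, 83^4≡39, 83^8≡29, 83^16≡95, 83^32≡73, 83^64≡107
91 = 64 + 16 + 8 + 2 + 1, so 83^91 ≡ 107·95·29·175·83 ≡ 81 (mod 373)

81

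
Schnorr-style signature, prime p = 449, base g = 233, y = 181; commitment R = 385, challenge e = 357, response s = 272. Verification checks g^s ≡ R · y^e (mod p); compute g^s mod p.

233^2 = 54289 ≡ 409
233^4 ≡ 409^2 = 167281 ≡ 253
233^8 ≡ 253^2 = 64009 ≡ 251
233^16 ≡ 251^2 = 63001 ≡ 141
233^32 ≡ 141^2 = 19881 ≡ 125
233^64 ≡ 125^2 = 15625 ≡ 359
233^128 ≡ 359^2 = 128881 ≡ 18
233^256 ≡ 18^2 = 324
272 = 256 + 16, so 233^272 ≡ 324·141 ≡ 335 (mod 449)

335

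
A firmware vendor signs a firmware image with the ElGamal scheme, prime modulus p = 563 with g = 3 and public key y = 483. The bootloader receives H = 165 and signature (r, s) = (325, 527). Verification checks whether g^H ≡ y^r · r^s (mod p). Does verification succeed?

passes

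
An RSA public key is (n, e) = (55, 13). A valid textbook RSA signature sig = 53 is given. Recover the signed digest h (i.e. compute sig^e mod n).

sig^2 ≡ 53^2 = 2809 ≡ 4
sig^4 ≡ 4^2 = 16
sig^8 ≡ 16^2 = 256 ≡ 36
13 = 8 + 4 + 1, so sig^13 ≡ 36·16·53 ≡ 3 (mod 55)

3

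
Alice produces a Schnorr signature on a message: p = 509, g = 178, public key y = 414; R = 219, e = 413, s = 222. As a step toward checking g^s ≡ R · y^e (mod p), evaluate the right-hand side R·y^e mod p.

187

414^2 = 171396 ≡ 372
414^4 ≡ 372^2 = 138384 ≡ 445
414^8 ≡ 445^2 = 198025 ≡ 24
414^16 ≡ 24^2 = 576 ≡ 67
414^32 ≡ 67^2 = 4489 ≡ 417
414^64 ≡ 417^2 = 173889 ≡ 320
414^128 ≡ 320^2 = 102400 ≡ 91
414^256 ≡ 91^2 = 8281 ≡ 137
413 = 256 + 128 + 16 + 8 + 4 + 1, so 414^413 ≡ 137·91·67·24·445·414 ≡ 303 (mod 509)
R · y^e ≡ 219·303 = 66357 ≡ 187 (mod 509)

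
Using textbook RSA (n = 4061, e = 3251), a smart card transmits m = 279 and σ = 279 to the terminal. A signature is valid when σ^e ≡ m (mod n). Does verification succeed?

passes

σ^3251 mod 4061 = 279
Since 279 equals the digest 279, verification succeeds.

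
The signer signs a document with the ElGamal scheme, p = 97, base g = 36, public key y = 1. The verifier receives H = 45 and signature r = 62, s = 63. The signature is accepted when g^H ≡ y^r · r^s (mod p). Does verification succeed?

passes

Left side g^H mod p:
36^45 mod 97 = 96
Right side y^r · r^s mod p:
1^62 mod 97 = 1
62^63 mod 97 = 96
1·96 = 96 ≡ 96 (mod 97)
96 ≡ 96 (mod 97), so the signature is genuine.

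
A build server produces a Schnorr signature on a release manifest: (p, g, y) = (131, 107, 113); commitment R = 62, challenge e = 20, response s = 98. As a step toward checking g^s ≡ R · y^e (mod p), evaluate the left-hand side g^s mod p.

99

Squares mod 131: 107^1≡107, 107^2≡52, 107^4≡84, 107^8≡113, 107^16≡62, 107^32≡45, 107^64≡60
98 = 64 + 32 + 2, so 107^98 ≡ 60·45·52 ≡ 99 (mod 131)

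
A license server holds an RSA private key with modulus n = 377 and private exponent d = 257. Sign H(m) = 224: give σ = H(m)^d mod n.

321

(H(m))^257 mod 377 = 321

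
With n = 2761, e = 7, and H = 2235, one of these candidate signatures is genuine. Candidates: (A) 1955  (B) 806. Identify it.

A

Candidate A: Squares mod 2761: 1955^1≡1955, 1955^2≡801, 1955^4≡1049; 7 = 4 + 2 + 1, so 1955^7 ≡ 1049·801·1955 ≡ 2235 (mod 2761)
  → matches H = 2235
Candidate B: Squares mod 2761: 806^1≡806, 806^2≡801, 806^4≡1049; 7 = 4 + 2 + 1, so 806^7 ≡ 1049·801·806 ≡ 526 (mod 2761)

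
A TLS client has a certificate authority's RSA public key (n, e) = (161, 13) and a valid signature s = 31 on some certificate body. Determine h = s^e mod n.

87

s^13 mod 161 = 87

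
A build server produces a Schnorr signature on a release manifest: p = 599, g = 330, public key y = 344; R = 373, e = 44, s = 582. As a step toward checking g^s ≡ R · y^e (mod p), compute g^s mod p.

444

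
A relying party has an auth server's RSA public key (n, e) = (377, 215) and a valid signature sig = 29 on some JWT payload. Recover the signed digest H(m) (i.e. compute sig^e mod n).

sig^215 mod 377 = 87

87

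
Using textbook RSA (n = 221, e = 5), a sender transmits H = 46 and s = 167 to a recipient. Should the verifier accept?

accept

s^2 ≡ 167^2 = 27889 ≡ 43
s^4 ≡ 43^2 = 1849 ≡ 81
5 = 4 + 1, so s^5 ≡ 81·167 ≡ 46 (mod 221)
Since 46 equals the digest 46, verification succeeds.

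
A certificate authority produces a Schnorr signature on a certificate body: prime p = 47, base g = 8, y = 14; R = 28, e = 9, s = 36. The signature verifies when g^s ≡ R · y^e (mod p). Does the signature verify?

g^s mod p:
8^2 = 64 ≡ 17
8^4 ≡ 17^2 = 289 ≡ 7
8^8 ≡ 7^2 = 49 ≡ 2
8^16 ≡ 2^2 = 4
8^32 ≡ 4^2 = 16
36 = 32 + 4, so 8^36 ≡ 16·7 ≡ 18 (mod 47)
R · y^e mod p:
14^2 = 196 ≡ 8
14^4 ≡ 8^2 = 64 ≡ 17
14^8 ≡ 17^2 = 289 ≡ 7
9 = 8 + 1, so 14^9 ≡ 7·14 ≡ 4 (mod 47)
28·4 = 112 ≡ 18 (mod 47)
18 ≡ 18 (mod 47); signature holds.

verifies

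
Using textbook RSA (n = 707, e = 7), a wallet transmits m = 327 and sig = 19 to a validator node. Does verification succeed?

sig^2 ≡ 19^2 = 361
sig^4 ≡ 361^2 = 130321 ≡ 233
7 = 4 + 2 + 1, so sig^7 ≡ 233·361·19 ≡ 327 (mod 707)
sig^7 mod 707 = 327 matches m.

passes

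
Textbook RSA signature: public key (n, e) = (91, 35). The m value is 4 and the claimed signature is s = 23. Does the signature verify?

s^35 mod 91 = 4
4 = m, so the signature checks out.

verifies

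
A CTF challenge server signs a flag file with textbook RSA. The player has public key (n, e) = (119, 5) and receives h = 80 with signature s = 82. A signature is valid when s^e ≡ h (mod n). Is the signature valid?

valid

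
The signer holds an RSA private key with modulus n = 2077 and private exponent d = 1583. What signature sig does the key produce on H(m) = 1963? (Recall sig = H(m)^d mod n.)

727

(H(m))^1583 mod 2077 = 727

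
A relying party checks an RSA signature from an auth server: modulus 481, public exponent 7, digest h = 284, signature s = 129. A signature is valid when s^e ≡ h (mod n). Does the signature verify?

does not verify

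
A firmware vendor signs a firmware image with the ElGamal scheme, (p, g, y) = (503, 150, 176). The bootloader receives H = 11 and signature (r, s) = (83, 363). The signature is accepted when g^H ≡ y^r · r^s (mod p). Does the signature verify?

Left side g^H mod p:
150^2 = 22500 ≡ 368
150^4 ≡ 368^2 = 135424 ≡ 117
150^8 ≡ 117^2 = 13689 ≡ 108
11 = 8 + 2 + 1, so 150^11 ≡ 108·368·150 ≡ 44 (mod 503)
Right side y^r · r^s mod p:
176^2 = 30976 ≡ 293
176^4 ≡ 293^2 = 85849 ≡ 339
176^8 ≡ 339^2 = 114921 ≡ 237
176^16 ≡ 237^2 = 56169 ≡ 336
176^32 ≡ 336^2 = 112896 ≡ 224
176^64 ≡ 224^2 = 50176 ≡ 379
83 = 64 + 16 + 2 + 1, so 176^83 ≡ 379·336·293·176 ≡ 138 (mod 503)
83^2 = 6889 ≡ 350
83^4 ≡ 350^2 = 122500 ≡ 271
83^8 ≡ 271^2 = 73441 ≡ 3
83^16 ≡ 3^2 = 9
83^32 ≡ 9^2 = 81
83^64 ≡ 81^2 = 6561 ≡ 22
83^128 ≡ 22^2 = 484
83^256 ≡ 484^2 = 234256 ≡ 361
363 = 256 + 64 + 32 + 8 + 2 + 1, so 83^363 ≡ 361·22·81·3·350·83 ≡ 445 (mod 503)
138·445 = 61410 ≡ 44 (mod 503)
44 ≡ 44 (mod 503), so the signature is genuine.

verifies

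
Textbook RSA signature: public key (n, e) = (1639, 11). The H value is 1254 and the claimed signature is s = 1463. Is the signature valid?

s^2 ≡ 1463^2 = 2140369 ≡ 1474
s^4 ≡ 1474^2 = 2172676 ≡ 1001
s^8 ≡ 1001^2 = 1002001 ≡ 572
11 = 8 + 2 + 1, so s^11 ≡ 572·1474·1463 ≡ 1254 (mod 1639)
1254 = H, so the signature checks out.

valid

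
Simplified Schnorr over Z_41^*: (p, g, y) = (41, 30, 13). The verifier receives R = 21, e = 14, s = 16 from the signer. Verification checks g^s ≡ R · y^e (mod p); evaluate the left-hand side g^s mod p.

10

Squares mod 41: 30^1≡30, 30^2≡39, 30^4≡4, 30^8≡16, 30^16≡10
30^16 ≡ 10 (mod 41)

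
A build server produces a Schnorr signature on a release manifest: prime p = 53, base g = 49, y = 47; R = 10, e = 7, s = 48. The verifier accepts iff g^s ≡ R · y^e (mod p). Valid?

yes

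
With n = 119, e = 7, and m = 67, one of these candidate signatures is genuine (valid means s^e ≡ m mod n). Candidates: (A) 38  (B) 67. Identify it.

Candidate A: Squares mod 119: 38^1≡38, 38^2≡16, 38^4≡18; 7 = 4 + 2 + 1, so 38^7 ≡ 18·16·38 ≡ 115 (mod 119)
Candidate B: Squares mod 119: 67^1≡67, 67^2≡86, 67^4≡18; 7 = 4 + 2 + 1, so 67^7 ≡ 18·86·67 ≡ 67 (mod 119)
  → matches m = 67

B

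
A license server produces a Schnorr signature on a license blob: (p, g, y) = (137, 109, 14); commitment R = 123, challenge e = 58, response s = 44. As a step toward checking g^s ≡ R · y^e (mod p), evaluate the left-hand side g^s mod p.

122

109^2 = 11881 ≡ 99
109^4 ≡ 99^2 = 9801 ≡ 74
109^8 ≡ 74^2 = 5476 ≡ 133
109^16 ≡ 133^2 = 17689 ≡ 16
109^32 ≡ 16^2 = 256 ≡ 119
44 = 32 + 8 + 4, so 109^44 ≡ 119·133·74 ≡ 122 (mod 137)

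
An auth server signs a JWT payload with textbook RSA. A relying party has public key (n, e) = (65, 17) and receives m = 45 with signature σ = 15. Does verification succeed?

σ^17 mod 65 = 45
45 = m, so the signature checks out.

passes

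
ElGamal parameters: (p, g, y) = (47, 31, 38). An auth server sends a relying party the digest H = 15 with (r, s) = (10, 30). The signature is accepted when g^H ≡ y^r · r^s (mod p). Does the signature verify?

Left side g^H mod p:
Squares mod 47: 31^1≡31, 31^2≡21, 31^4≡18, 31^8≡42
15 = 8 + 4 + 2 + 1, so 31^15 ≡ 42·18·21·31 ≡ 19 (mod 47)
Right side y^r · r^s mod p:
Squares mod 47: 38^1≡38, 38^2≡34, 38^4≡28, 38^8≡32
10 = 8 + 2, so 38^10 ≡ 32·34 ≡ 7 (mod 47)
Squares mod 47: 10^1≡10, 10^2≡6, 10^4≡36, 10^8≡27, 10^16≡24
30 = 16 + 8 + 4 + 2, so 10^30 ≡ 24·27·36·6 ≡ 2 (mod 47)
7·2 = 14 ≡ 14 (mod 47)
19 ≠ 14, so verification fails.

does not verify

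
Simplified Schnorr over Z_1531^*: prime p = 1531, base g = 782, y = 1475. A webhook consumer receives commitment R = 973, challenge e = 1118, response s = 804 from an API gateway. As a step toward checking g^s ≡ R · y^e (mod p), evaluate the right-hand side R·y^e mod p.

625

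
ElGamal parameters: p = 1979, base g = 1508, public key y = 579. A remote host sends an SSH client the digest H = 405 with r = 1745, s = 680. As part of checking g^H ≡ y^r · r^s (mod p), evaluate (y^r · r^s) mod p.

Squares mod 1979: 579^1≡579, 579^2≡790, 579^4≡715, 579^8≡643, 579^16≡1817, 579^32≡517, 579^64≡124, 579^128≡1523, 579^256≡141, 579^512≡91, 579^1024≡365
1745 = 1024 + 512 + 128 + 64 + 16 + 1, so 579^1745 ≡ 365·91·1523·124·1817·579 ≡ 797 (mod 1979)
Squares mod 1979: 1745^1≡1745, 1745^2≡1323, 1745^4≡893, 1745^8≡1891, 1745^16≡1807, 1745^32≡1878, 1745^64≡306, 1745^128≡623, 1745^256≡245, 1745^512≡655
680 = 512 + 128 + 32 + 8, so 1745^680 ≡ 655·623·1878·1891 ≡ 84 (mod 1979)
y^r · r^s ≡ 797·84 = 66948 ≡ 1641 (mod 1979)

1641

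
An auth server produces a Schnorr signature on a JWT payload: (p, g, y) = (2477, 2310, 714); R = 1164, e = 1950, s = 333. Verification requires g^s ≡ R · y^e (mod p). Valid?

g^s mod p:
Squares mod 2477: 2310^1≡2310, 2310^2≡642, 2310^4≡982, 2310^8≡771, 2310^16≡2438, 2310^32≡1521, 2310^64≡2400, 2310^128≡975, 2310^256≡1934
333 = 256 + 64 + 8 + 4 + 1, so 2310^333 ≡ 1934·2400·771·982·2310 ≡ 889 (mod 2477)
R · y^e mod p:
Squares mod 2477: 714^1≡714, 714^2≡2011, 714^4≡1657, 714^8≡1133, 714^16≡603, 714^32≡1967, 714^64≡15, 714^128≡225, 714^256≡1085, 714^512≡650, 714^1024≡1410
1950 = 1024 + 512 + 256 + 128 + 16 + 8 + 4 + 2, so 714^1950 ≡ 1410·650·1085·225·603·1133·1657·2011 ≡ 347 (mod 2477)
1164·347 = 403908 ≡ 157 (mod 2477)
889 ≠ 157; the check fails.

no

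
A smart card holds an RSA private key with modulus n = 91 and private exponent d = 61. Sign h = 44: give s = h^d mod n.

44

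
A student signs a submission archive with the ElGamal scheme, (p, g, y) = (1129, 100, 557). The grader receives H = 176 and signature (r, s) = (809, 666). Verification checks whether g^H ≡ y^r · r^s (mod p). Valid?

Left side g^H mod p:
Squares mod 1129: 100^1≡100, 100^2≡968, 100^4≡1083, 100^8≡987, 100^16≡971, 100^32≡126, 100^64≡70, 100^128≡384
176 = 128 + 32 + 16, so 100^176 ≡ 384·126·971 ≡ 916 (mod 1129)
Right side y^r · r^s mod p:
Squares mod 1129: 557^1≡557, 557^2≡903, 557^4≡271, 557^8≡56, 557^16≡878, 557^32≡906, 557^64≡53, 557^128≡551, 557^256≡1029, 557^512≡968
809 = 512 + 256 + 32 + 8 + 1, so 557^809 ≡ 968·1029·906·56·557 ≡ 859 (mod 1129)
Squares mod 1129: 809^1≡809, 809^2≡790, 809^4≡892, 809^8≡848, 809^16≡1060, 809^32≡245, 809^64≡188, 809^128≡345, 809^256≡480, 809^512≡84
666 = 512 + 128 + 16 + 8 + 2, so 809^666 ≡ 84·345·1060·848·790 ≡ 766 (mod 1129)
859·766 = 657994 ≡ 916 (mod 1129)
916 ≡ 916 (mod 1129), so the signature is genuine.

yes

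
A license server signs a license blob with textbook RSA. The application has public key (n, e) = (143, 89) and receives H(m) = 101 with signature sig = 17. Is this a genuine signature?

genuine

sig^2 ≡ 17^2 = 289 ≡ 3
sig^4 ≡ 3^2 = 9
sig^8 ≡ 9^2 = 81
sig^16 ≡ 81^2 = 6561 ≡ 126
sig^32 ≡ 126^2 = 15876 ≡ 3
sig^64 ≡ 3^2 = 9
89 = 64 + 16 + 8 + 1, so sig^89 ≡ 9·126·81·17 ≡ 101 (mod 143)
Since 101 equals the digest 101, verification succeeds.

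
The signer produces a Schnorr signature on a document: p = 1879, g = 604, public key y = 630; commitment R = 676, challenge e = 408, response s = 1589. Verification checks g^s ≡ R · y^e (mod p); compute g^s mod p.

153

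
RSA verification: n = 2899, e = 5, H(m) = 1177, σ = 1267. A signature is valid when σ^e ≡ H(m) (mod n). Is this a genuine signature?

σ^2 ≡ 1267^2 = 1605289 ≡ 2142
σ^4 ≡ 2142^2 = 4588164 ≡ 1946
5 = 4 + 1, so σ^5 ≡ 1946·1267 ≡ 1432 (mod 2899)
1432 ≠ 1177, so verification fails.

forged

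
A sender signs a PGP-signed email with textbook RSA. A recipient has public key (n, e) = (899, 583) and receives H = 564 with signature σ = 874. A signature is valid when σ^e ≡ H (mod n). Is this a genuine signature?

σ^2 ≡ 874^2 = 763876 ≡ 625
σ^4 ≡ 625^2 = 390625 ≡ 459
σ^8 ≡ 459^2 = 210681 ≡ 315
σ^16 ≡ 315^2 = 99225 ≡ 335
σ^32 ≡ 335^2 = 112225 ≡ 749
σ^64 ≡ 749^2 = 561001 ≡ 25
σ^128 ≡ 25^2 = 625
σ^256 ≡ 625^2 = 390625 ≡ 459
σ^512 ≡ 459^2 = 210681 ≡ 315
583 = 512 + 64 + 4 + 2 + 1, so σ^583 ≡ 315·25·459·625·874 ≡ 564 (mod 899)
Since 564 equals the digest 564, verification succeeds.

genuine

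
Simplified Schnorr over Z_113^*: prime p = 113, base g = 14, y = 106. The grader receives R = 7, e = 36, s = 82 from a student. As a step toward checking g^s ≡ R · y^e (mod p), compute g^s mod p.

Squares mod 113: 14^1≡14, 14^2≡83, 14^4≡109, 14^8≡16, 14^16≡30, 14^32≡109, 14^64≡16
82 = 64 + 16 + 2, so 14^82 ≡ 16·30·83 ≡ 64 (mod 113)

64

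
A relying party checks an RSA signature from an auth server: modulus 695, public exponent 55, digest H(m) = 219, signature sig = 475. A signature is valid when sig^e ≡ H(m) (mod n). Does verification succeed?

fails

sig^2 ≡ 475^2 = 225625 ≡ 445
sig^4 ≡ 445^2 = 198025 ≡ 645
sig^8 ≡ 645^2 = 416025 ≡ 415
sig^16 ≡ 415^2 = 172225 ≡ 560
sig^32 ≡ 560^2 = 313600 ≡ 155
55 = 32 + 16 + 4 + 2 + 1, so sig^55 ≡ 155·560·645·445·475 ≡ 410 (mod 695)
sig^55 mod 695 = 410, but H(m) = 219.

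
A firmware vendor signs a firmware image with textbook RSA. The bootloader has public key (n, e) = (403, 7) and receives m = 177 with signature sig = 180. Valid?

sig^2 ≡ 180^2 = 32400 ≡ 160
sig^4 ≡ 160^2 = 25600 ≡ 211
7 = 4 + 2 + 1, so sig^7 ≡ 211·160·180 ≡ 366 (mod 403)
sig^7 mod 403 = 366, but m = 177.

no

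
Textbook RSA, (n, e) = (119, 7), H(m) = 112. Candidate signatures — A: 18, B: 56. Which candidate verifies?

B

Candidate A: 18^7 mod 119 = 18
Candidate B: 56^7 mod 119 = 112
  → matches H(m) = 112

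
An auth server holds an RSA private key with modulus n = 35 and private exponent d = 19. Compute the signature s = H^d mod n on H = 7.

28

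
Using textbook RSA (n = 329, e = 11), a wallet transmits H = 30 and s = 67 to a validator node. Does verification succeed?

passes

s^2 ≡ 67^2 = 4489 ≡ 212
s^4 ≡ 212^2 = 44944 ≡ 200
s^8 ≡ 200^2 = 40000 ≡ 191
11 = 8 + 2 + 1, so s^11 ≡ 191·212·67 ≡ 30 (mod 329)
Since 30 equals the digest 30, verification succeeds.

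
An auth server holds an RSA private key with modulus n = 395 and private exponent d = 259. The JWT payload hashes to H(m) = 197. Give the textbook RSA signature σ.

Squares mod 395: (H(m))^1≡197, (H(m))^2≡99, (H(m))^4≡321, (H(m))^8≡341, (H(m))^16≡151, (H(m))^32≡286, (H(m))^64≡31, (H(m))^128≡171, (H(m))^256≡11
259 = 256 + 2 + 1, so (H(m))^259 ≡ 11·99·197 ≡ 48 (mod 395)

48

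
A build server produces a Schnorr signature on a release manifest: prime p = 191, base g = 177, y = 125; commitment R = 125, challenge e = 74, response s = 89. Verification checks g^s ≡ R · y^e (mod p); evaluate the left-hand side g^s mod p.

136

177^2 = 31329 ≡ 5
177^4 ≡ 5^2 = 25
177^8 ≡ 25^2 = 625 ≡ 52
177^16 ≡ 52^2 = 2704 ≡ 30
177^32 ≡ 30^2 = 900 ≡ 136
177^64 ≡ 136^2 = 18496 ≡ 160
89 = 64 + 16 + 8 + 1, so 177^89 ≡ 160·30·52·177 ≡ 136 (mod 191)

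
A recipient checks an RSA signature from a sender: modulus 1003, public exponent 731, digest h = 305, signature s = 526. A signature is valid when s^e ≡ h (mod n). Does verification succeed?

s^731 mod 1003 = 305
s^731 mod 1003 = 305 matches h.

passes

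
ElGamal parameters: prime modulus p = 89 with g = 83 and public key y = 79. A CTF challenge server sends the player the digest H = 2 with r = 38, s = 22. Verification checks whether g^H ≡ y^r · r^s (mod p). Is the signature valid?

Left side g^H mod p:
Squares mod 89: 83^1≡83, 83^2≡36
83^2 ≡ 36 (mod 89)
Right side y^r · r^s mod p:
Squares mod 89: 79^1≡79, 79^2≡11, 79^4≡32, 79^8≡45, 79^16≡67, 79^32≡39
38 = 32 + 4 + 2, so 79^38 ≡ 39·32·11 ≡ 22 (mod 89)
Squares mod 89: 38^1≡38, 38^2≡20, 38^4≡44, 38^8≡67, 38^16≡39
22 = 16 + 4 + 2, so 38^22 ≡ 39·44·20 ≡ 55 (mod 89)
22·55 = 1210 ≡ 53 (mod 89)
36 ≠ 53, so verification fails.

invalid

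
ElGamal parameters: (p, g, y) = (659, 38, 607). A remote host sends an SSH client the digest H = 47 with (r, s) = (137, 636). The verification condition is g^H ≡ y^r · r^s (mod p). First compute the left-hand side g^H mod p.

647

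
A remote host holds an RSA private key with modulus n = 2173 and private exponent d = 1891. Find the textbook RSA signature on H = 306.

H^2 ≡ 306^2 = 93636 ≡ 197
H^4 ≡ 197^2 = 38809 ≡ 1868
H^8 ≡ 1868^2 = 3489424 ≡ 1759
H^16 ≡ 1759^2 = 3094081 ≡ 1902
H^32 ≡ 1902^2 = 3617604 ≡ 1732
H^64 ≡ 1732^2 = 2999824 ≡ 1084
H^128 ≡ 1084^2 = 1175056 ≡ 1636
H^256 ≡ 1636^2 = 2676496 ≡ 1533
H^512 ≡ 1533^2 = 2350089 ≡ 1076
H^1024 ≡ 1076^2 = 1157776 ≡ 1740
1891 = 1024 + 512 + 256 + 64 + 32 + 2 + 1, so H^1891 ≡ 1740·1076·1533·1084·1732·197·306 ≡ 1305 (mod 2173)

1305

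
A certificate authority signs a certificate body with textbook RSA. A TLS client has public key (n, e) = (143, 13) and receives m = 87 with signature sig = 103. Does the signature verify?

sig^2 ≡ 103^2 = 10609 ≡ 27
sig^4 ≡ 27^2 = 729 ≡ 14
sig^8 ≡ 14^2 = 196 ≡ 53
13 = 8 + 4 + 1, so sig^13 ≡ 53·14·103 ≡ 64 (mod 143)
The recovered value 64 does not match the digest 87.

does not verify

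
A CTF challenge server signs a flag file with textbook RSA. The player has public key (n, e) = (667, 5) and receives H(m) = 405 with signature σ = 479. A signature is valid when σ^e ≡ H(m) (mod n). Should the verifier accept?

σ^2 ≡ 479^2 = 229441 ≡ 660
σ^4 ≡ 660^2 = 435600 ≡ 49
5 = 4 + 1, so σ^5 ≡ 49·479 ≡ 126 (mod 667)
σ^5 mod 667 = 126, but H(m) = 405.

reject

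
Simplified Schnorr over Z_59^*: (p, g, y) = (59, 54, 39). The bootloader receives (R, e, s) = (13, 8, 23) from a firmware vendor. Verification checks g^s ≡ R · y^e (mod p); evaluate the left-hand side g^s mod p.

6

54^2 = 2916 ≡ 25
54^4 ≡ 25^2 = 625 ≡ 35
54^8 ≡ 35^2 = 1225 ≡ 45
54^16 ≡ 45^2 = 2025 ≡ 19
23 = 16 + 4 + 2 + 1, so 54^23 ≡ 19·35·25·54 ≡ 6 (mod 59)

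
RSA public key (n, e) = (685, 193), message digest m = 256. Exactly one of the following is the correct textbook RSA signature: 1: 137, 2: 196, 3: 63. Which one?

Candidate 1: 137^193 mod 685 = 137
Candidate 2: 196^193 mod 685 = 256
  → matches m = 256
Candidate 3: 63^193 mod 685 = 338

2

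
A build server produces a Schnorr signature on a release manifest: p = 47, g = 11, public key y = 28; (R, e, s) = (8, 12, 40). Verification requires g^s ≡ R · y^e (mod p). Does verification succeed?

g^s mod p:
11^2 = 121 ≡ 27
11^4 ≡ 27^2 = 729 ≡ 24
11^8 ≡ 24^2 = 576 ≡ 12
11^16 ≡ 12^2 = 144 ≡ 3
11^32 ≡ 3^2 = 9
40 = 32 + 8, so 11^40 ≡ 9·12 ≡ 14 (mod 47)
R · y^e mod p:
28^2 = 784 ≡ 32
28^4 ≡ 32^2 = 1024 ≡ 37
28^8 ≡ 37^2 = 1369 ≡ 6
12 = 8 + 4, so 28^12 ≡ 6·37 ≡ 34 (mod 47)
8·34 = 272 ≡ 37 (mod 47)
14 ≠ 37; the check fails.

fails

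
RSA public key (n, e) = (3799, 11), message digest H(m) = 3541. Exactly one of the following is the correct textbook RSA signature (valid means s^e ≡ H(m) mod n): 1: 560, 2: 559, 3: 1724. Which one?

2

Candidate 1: Squares mod 3799: 560^1≡560, 560^2≡2082, 560^4≡65, 560^8≡426; 11 = 8 + 2 + 1, so 560^11 ≡ 426·2082·560 ≡ 660 (mod 3799)
Candidate 2: Squares mod 3799: 559^1≡559, 559^2≡963, 559^4≡413, 559^8≡3413; 11 = 8 + 2 + 1, so 559^11 ≡ 3413·963·559 ≡ 3541 (mod 3799)
  → matches H(m) = 3541
Candidate 3: Squares mod 3799: 1724^1≡1724, 1724^2≡1358, 1724^4≡1649, 1724^8≡2916; 11 = 8 + 2 + 1, so 1724^11 ≡ 2916·1358·1724 ≡ 2701 (mod 3799)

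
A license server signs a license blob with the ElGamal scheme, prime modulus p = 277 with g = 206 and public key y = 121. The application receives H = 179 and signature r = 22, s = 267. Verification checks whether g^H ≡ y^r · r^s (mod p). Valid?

Left side g^H mod p:
206^2 = 42436 ≡ 55
206^4 ≡ 55^2 = 3025 ≡ 255
206^8 ≡ 255^2 = 65025 ≡ 207
206^16 ≡ 207^2 = 42849 ≡ 191
206^32 ≡ 191^2 = 36481 ≡ 194
206^64 ≡ 194^2 = 37636 ≡ 241
206^128 ≡ 241^2 = 58081 ≡ 188
179 = 128 + 32 + 16 + 2 + 1, so 206^179 ≡ 188·194·191·55·206 ≡ 220 (mod 277)
Right side y^r · r^s mod p:
121^2 = 14641 ≡ 237
121^4 ≡ 237^2 = 56169 ≡ 215
121^8 ≡ 215^2 = 46225 ≡ 243
121^16 ≡ 243^2 = 59049 ≡ 48
22 = 16 + 4 + 2, so 121^22 ≡ 48·215·237 ≡ 207 (mod 277)
22^2 = 484 ≡ 207
22^4 ≡ 207^2 = 42849 ≡ 191
22^8 ≡ 191^2 = 36481 ≡ 194
22^16 ≡ 194^2 = 37636 ≡ 241
22^32 ≡ 241^2 = 58081 ≡ 188
22^64 ≡ 188^2 = 35344 ≡ 165
22^128 ≡ 165^2 = 27225 ≡ 79
22^256 ≡ 79^2 = 6241 ≡ 147
267 = 256 + 8 + 2 + 1, so 22^267 ≡ 147·194·207·22 ≡ 76 (mod 277)
207·76 = 15732 ≡ 220 (mod 277)
220 ≡ 220 (mod 277), so the signature is genuine.

yes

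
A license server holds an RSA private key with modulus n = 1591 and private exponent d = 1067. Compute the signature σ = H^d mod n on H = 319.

1065

H^2 ≡ 319^2 = 101761 ≡ 1528
H^4 ≡ 1528^2 = 2334784 ≡ 787
H^8 ≡ 787^2 = 619369 ≡ 470
H^16 ≡ 470^2 = 220900 ≡ 1342
H^32 ≡ 1342^2 = 1800964 ≡ 1543
H^64 ≡ 1543^2 = 2380849 ≡ 713
H^128 ≡ 713^2 = 508369 ≡ 840
H^256 ≡ 840^2 = 705600 ≡ 787
H^512 ≡ 787^2 = 619369 ≡ 470
H^1024 ≡ 470^2 = 220900 ≡ 1342
1067 = 1024 + 32 + 8 + 2 + 1, so H^1067 ≡ 1342·1543·470·1528·319 ≡ 1065 (mod 1591)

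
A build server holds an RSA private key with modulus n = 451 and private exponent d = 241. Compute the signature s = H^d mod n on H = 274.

H^2 ≡ 274^2 = 75076 ≡ 210
H^4 ≡ 210^2 = 44100 ≡ 353
H^8 ≡ 353^2 = 124609 ≡ 133
H^16 ≡ 133^2 = 17689 ≡ 100
H^32 ≡ 100^2 = 10000 ≡ 78
H^64 ≡ 78^2 = 6084 ≡ 221
H^128 ≡ 221^2 = 48841 ≡ 133
241 = 128 + 64 + 32 + 16 + 1, so H^241 ≡ 133·221·78·100·274 ≡ 274 (mod 451)

274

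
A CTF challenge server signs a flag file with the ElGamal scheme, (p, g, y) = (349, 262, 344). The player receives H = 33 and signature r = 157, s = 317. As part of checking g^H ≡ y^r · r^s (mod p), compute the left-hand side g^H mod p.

100

262^33 mod 349 = 100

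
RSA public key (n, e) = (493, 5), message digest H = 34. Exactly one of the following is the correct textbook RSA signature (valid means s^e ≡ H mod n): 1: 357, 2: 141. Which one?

1

Candidate 1: 357^2 = 127449 ≡ 255; 357^4 ≡ 255^2 = 65025 ≡ 442; 5 = 4 + 1, so 357^5 ≡ 442·357 ≡ 34 (mod 493)
  → matches H = 34
Candidate 2: 141^2 = 19881 ≡ 161; 141^4 ≡ 161^2 = 25921 ≡ 285; 5 = 4 + 1, so 141^5 ≡ 285·141 ≡ 252 (mod 493)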